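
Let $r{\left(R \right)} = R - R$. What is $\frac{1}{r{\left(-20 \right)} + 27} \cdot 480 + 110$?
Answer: $\frac{1150}{9} \approx 127.78$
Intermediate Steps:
$r{\left(R \right)} = 0$
$\frac{1}{r{\left(-20 \right)} + 27} \cdot 480 + 110 = \frac{1}{0 + 27} \cdot 480 + 110 = \frac{1}{27} \cdot 480 + 110 = \frac{160}{9} + 110 = \frac{1150}{9}$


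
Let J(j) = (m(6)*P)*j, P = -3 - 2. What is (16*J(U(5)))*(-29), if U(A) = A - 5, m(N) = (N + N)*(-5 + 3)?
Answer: 0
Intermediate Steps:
m(N) = -4*N (m(N) = (2*N)*(-2) = -4*N)
U(A) = -5 + A
P = -5
J(j) = 120*j (J(j) = (-4*6*(-5))*j = (-24*(-5))*j = 120*j)
(16*J(U(5)))*(-29) = (16*(120*(-5 + 5)))*(-29) = (16*(120*0))*(-29) = (16*0)*(-29) = 0*(-29) = 0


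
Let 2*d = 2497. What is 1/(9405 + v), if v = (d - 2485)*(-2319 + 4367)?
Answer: -1/2522947 ≈ -3.9636e-7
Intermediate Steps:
d = 2497/2 (d = (½)*2497 = 2497/2 ≈ 1248.5)
v = -2532352 (v = (2497/2 - 2485)*(-2319 + 4367) = -2473/2*2048 = -2532352)
1/(9405 + v) = 1/(9405 - 2532352) = 1/(-2522947) = -1/2522947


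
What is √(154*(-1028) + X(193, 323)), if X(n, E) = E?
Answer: I*√157989 ≈ 397.48*I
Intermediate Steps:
√(154*(-1028) + X(193, 323)) = √(154*(-1028) + 323) = √(-158312 + 323) = √(-157989) = I*√157989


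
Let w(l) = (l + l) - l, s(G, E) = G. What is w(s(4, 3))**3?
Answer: 64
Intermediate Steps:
w(l) = l (w(l) = 2*l - l = l)
w(s(4, 3))**3 = 4**3 = 64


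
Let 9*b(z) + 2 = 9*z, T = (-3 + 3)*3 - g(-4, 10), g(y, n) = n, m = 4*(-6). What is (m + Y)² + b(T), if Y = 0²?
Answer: 5092/9 ≈ 565.78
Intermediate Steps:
m = -24
Y = 0
T = -10 (T = (-3 + 3)*3 - 1*10 = 0*3 - 10 = 0 - 10 = -10)
b(z) = -2/9 + z (b(z) = -2/9 + (9*z)/9 = -2/9 + z)
(m + Y)² + b(T) = (-24 + 0)² + (-2/9 - 10) = (-24)² - 92/9 = 576 - 92/9 = 5092/9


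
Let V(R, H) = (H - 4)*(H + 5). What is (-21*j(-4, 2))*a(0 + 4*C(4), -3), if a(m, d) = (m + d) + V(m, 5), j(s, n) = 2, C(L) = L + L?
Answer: -1638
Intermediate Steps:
C(L) = 2*L
V(R, H) = (-4 + H)*(5 + H)
a(m, d) = 10 + d + m (a(m, d) = (m + d) + (-20 + 5 + 5**2) = (d + m) + (-20 + 5 + 25) = (d + m) + 10 = 10 + d + m)
(-21*j(-4, 2))*a(0 + 4*C(4), -3) = (-21*2)*(10 - 3 + (0 + 4*(2*4))) = -42*(10 - 3 + (0 + 4*8)) = -42*(10 - 3 + (0 + 32)) = -42*(10 - 3 + 32) = -42*39 = -1638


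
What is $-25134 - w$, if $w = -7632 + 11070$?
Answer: $-28572$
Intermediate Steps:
$w = 3438$
$-25134 - w = -25134 - 3438 = -28572$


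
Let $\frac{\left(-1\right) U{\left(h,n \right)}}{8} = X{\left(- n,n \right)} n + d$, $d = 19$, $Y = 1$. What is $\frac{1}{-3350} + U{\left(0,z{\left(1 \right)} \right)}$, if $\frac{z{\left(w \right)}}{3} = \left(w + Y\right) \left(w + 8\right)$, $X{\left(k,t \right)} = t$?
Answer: $- \frac{78658001}{3350} \approx -23480.0$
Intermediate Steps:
$z{\left(w \right)} = 3 \left(1 + w\right) \left(8 + w\right)$ ($z{\left(w \right)} = 3 \left(w + 1\right) \left(w + 8\right) = 3 \left(1 + w\right) \left(8 + w\right)$)
$U{\left(h,n \right)} = -152 - 8 n^{2}$ ($U{\left(h,n \right)} = - 8 \left(n n + 19\right) = - 8 \left(n^{2} + 19\right) = - 8 \left(19 + n^{2}\right) = -152 - 8 n^{2}$)
$\frac{1}{-3350} + U{\left(0,z{\left(1 \right)} \right)} = \frac{1}{-3350} - \left(152 + 8 \left(24 + 3 \cdot 1^{2} + 27 \cdot 1\right)^{2}\right) = - \frac{1}{3350} - \left(152 + 8 \left(24 + 3 \cdot 1 + 27\right)^{2}\right) = - \frac{1}{3350} - \left(152 + 8 \left(24 + 3 + 27\right)^{2}\right) = - \frac{1}{3350} - \left(152 + 8 \cdot 54^{2}\right) = - \frac{1}{3350} - 23480 = - \frac{78658001}{3350}$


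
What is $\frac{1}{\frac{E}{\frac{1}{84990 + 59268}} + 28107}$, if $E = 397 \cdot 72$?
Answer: $\frac{1}{4123498779} \approx 2.4251 \cdot 10^{-10}$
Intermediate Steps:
$E = 28584$
$\frac{1}{\frac{E}{\frac{1}{84990 + 59268}} + 28107} = \frac{1}{\frac{28584}{\frac{1}{84990 + 59268}} + 28107} = \frac{1}{\frac{28584}{\frac{1}{144258}} + 28107} = \frac{1}{28584 \frac{1}{\frac{1}{144258}} + 28107} = \frac{1}{28584 \cdot 144258 + 28107} = \frac{1}{4123470672 + 28107} = \frac{1}{4123498779}$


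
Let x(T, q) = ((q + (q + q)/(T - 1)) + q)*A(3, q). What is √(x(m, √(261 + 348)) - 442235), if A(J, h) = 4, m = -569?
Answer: √(-35920537875 + 648660*√609)/285 ≈ 664.86*I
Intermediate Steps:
x(T, q) = 8*q + 8*q/(-1 + T) (x(T, q) = ((q + (q + q)/(T - 1)) + q)*4 = ((q + (2*q)/(-1 + T)) + q)*4 = ((q + 2*q/(-1 + T)) + q)*4 = (2*q + 2*q/(-1 + T))*4 = 8*q + 8*q/(-1 + T))
√(x(m, √(261 + 348)) - 442235) = √(8*(-569)*√(261 + 348)/(-1 - 569) - 442235) = √(8*(-569)*√609/(-570) - 442235) = √(8*(-569)*√609*(-1/570) - 442235) = √(2276*√609/285 - 442235) = √(-442235 + 2276*√609/285)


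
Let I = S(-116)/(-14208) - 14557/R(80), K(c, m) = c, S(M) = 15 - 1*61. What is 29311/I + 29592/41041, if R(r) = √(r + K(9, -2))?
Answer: 316446269779994426088/438902044357707153223 - 21533192506847232*√89/10694233677486103 ≈ -18.275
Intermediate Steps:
S(M) = -46 (S(M) = 15 - 61 = -46)
R(r) = √(9 + r) (R(r) = √(r + 9) = √(9 + r))
I = 23/7104 - 14557*√89/89 (I = -46/(-14208) - 14557/√(9 + 80) = -46*(-1/14208) - 14557*√89/89 = 23/7104 - 14557*√89/89 ≈ -1543.0)
29311/I + 29592/41041 = 29311/(23/7104 - 14557*√89/89) + 29592/41041 = 29592/41041 + 29311/(23/7104 - 14557*√89/89)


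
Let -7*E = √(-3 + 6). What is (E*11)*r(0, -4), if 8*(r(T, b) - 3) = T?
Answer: -33*√3/7 ≈ -8.1654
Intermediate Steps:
E = -√3/7 (E = -√(-3 + 6)/7 = -√3/7 ≈ -0.24744)
r(T, b) = 3 + T/8
(E*11)*r(0, -4) = (-√3/7*11)*(3 + (⅛)*0) = (-11*√3/7)*(3 + 0) = -11*√3/7*3 = -33*√3/7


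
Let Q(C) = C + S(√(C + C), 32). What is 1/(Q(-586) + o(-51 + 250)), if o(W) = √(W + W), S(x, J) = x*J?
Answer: 1/(-586 + √398 + 64*I*√293) ≈ -0.00037227 - 0.00072047*I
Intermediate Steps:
S(x, J) = J*x
Q(C) = C + 32*√2*√C (Q(C) = C + 32*√(C + C) = C + 32*√(2*C) = C + 32*(√2*√C) = C + 32*√2*√C)
o(W) = √2*√W (o(W) = √(2*W) = √2*√W)
1/(Q(-586) + o(-51 + 250)) = 1/((-586 + 32*√2*√(-586)) + √2*√(-51 + 250)) = 1/((-586 + 32*√2*(I*√586)) + √2*√199) = 1/((-586 + 64*I*√293) + √398) = 1/(-586 + √398 + 64*I*√293)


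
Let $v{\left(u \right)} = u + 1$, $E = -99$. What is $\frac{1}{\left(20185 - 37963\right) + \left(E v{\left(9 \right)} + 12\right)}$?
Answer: $- \frac{1}{18756} \approx -5.3316 \cdot 10^{-5}$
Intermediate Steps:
$v{\left(u \right)} = 1 + u$
$\frac{1}{\left(20185 - 37963\right) + \left(E v{\left(9 \right)} + 12\right)} = \frac{1}{\left(20185 - 37963\right) + \left(- 99 \left(1 + 9\right) + 12\right)} = \frac{1}{\left(20185 - 37963\right) + \left(\left(-99\right) 10 + 12\right)} = \frac{1}{-17778 + \left(-990 + 12\right)} = \frac{1}{-17778 - 978} = \frac{1}{-18756} = - \frac{1}{18756}$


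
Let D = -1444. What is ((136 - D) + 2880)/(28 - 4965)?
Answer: -4460/4937 ≈ -0.90338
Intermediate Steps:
((136 - D) + 2880)/(28 - 4965) = ((136 - 1*(-1444)) + 2880)/(28 - 4965) = ((136 + 1444) + 2880)/(-4937) = (1580 + 2880)*(-1/4937) = 4460*(-1/4937) = -4460/4937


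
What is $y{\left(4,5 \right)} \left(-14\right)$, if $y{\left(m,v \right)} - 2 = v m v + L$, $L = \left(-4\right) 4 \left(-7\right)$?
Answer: $-2996$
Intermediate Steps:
$L = 112$ ($L = \left(-16\right) \left(-7\right) = 112$)
$y{\left(m,v \right)} = 114 + m v^{2}$ ($y{\left(m,v \right)} = 2 + \left(v m v + 112\right) = 2 + \left(m v v + 112\right) = 2 + \left(m v^{2} + 112\right) = 2 + \left(112 + m v^{2}\right) = 114 + m v^{2}$)
$y{\left(4,5 \right)} \left(-14\right) = \left(114 + 4 \cdot 5^{2}\right) \left(-14\right) = \left(114 + 4 \cdot 25\right) \left(-14\right) = \left(114 + 100\right) \left(-14\right) = 214 \left(-14\right) = -2996$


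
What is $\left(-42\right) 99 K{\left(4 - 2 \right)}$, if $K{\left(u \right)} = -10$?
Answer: $41580$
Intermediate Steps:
$\left(-42\right) 99 K{\left(4 - 2 \right)} = \left(-42\right) 99 \left(-10\right) = \left(-4158\right) \left(-10\right) = 41580$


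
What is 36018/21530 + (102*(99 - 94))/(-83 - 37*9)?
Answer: 1000797/2239120 ≈ 0.44696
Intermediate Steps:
36018/21530 + (102*(99 - 94))/(-83 - 37*9) = 36018*(1/21530) + (102*5)/(-83 - 333) = 18009/10765 + 510/(-416) = 18009/10765 + 510*(-1/416) = 18009/10765 - 255/208 = 1000797/2239120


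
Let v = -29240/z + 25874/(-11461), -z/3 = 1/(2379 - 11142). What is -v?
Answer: 978884494314/11461 ≈ 8.5410e+7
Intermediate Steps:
z = 1/2921 (z = -3/(2379 - 11142) = -3/(-8763) = -3*(-1/8763) = 1/2921 ≈ 0.00034235)
v = -978884494314/11461 (v = -29240/1/2921 + 25874/(-11461) = -29240*2921 + 25874*(-1/11461) = -85410040 - 25874/11461 = -978884494314/11461 ≈ -8.5410e+7)
-v = -1*(-978884494314/11461) = 978884494314/11461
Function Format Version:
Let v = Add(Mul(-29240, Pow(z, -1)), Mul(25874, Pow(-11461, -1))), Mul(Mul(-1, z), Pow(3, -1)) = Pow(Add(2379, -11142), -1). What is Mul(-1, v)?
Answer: Rational(978884494314, 11461) ≈ 8.5410e+7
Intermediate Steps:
z = Rational(1, 2921) (z = Mul(-3, Pow(Add(2379, -11142), -1)) = Mul(-3, Pow(-8763, -1)) = Mul(-3, Rational(-1, 8763)) = Rational(1, 2921) ≈ 0.00034235)
v = Rational(-978884494314, 11461) (v = Add(Mul(-29240, Pow(Rational(1, 2921), -1)), Mul(25874, Pow(-11461, -1))) = Add(Mul(-29240, 2921), Mul(25874, Rational(-1, 11461))) = Add(-85410040, Rational(-25874, 11461)) = Rational(-978884494314, 11461) ≈ -8.5410e+7)
Mul(-1, v) = Mul(-1, Rational(-978884494314, 11461)) = Rational(978884494314, 11461)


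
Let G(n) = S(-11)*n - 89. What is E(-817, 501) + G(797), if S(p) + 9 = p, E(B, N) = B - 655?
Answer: -17501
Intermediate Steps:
E(B, N) = -655 + B
S(p) = -9 + p
G(n) = -89 - 20*n (G(n) = (-9 - 11)*n - 89 = -20*n - 89 = -89 - 20*n)
E(-817, 501) + G(797) = (-655 - 817) + (-89 - 20*797) = -1472 + (-89 - 15940) = -1472 - 16029 = -17501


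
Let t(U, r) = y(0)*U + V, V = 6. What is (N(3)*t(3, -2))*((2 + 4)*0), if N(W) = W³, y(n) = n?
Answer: 0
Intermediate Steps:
t(U, r) = 6 (t(U, r) = 0*U + 6 = 0 + 6 = 6)
(N(3)*t(3, -2))*((2 + 4)*0) = (3³*6)*((2 + 4)*0) = (27*6)*(6*0) = 162*0 = 0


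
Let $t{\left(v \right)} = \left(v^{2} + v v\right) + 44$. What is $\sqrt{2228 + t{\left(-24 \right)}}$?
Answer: $4 \sqrt{214} \approx 58.515$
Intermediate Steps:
$t{\left(v \right)} = 44 + 2 v^{2}$ ($t{\left(v \right)} = \left(v^{2} + v^{2}\right) + 44 = 2 v^{2} + 44 = 44 + 2 v^{2}$)
$\sqrt{2228 + t{\left(-24 \right)}} = \sqrt{2228 + \left(44 + 2 \left(-24\right)^{2}\right)} = \sqrt{2228 + \left(44 + 2 \cdot 576\right)} = \sqrt{2228 + \left(44 + 1152\right)} = \sqrt{2228 + 1196} = \sqrt{3424} = 4 \sqrt{214}$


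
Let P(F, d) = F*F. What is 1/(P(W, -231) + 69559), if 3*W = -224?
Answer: 9/676207 ≈ 1.3310e-5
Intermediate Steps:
W = -224/3 (W = (⅓)*(-224) = -224/3 ≈ -74.667)
P(F, d) = F²
1/(P(W, -231) + 69559) = 1/((-224/3)² + 69559) = 1/(50176/9 + 69559) = 1/(676207/9) = 9/676207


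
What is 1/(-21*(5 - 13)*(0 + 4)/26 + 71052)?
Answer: 13/924012 ≈ 1.4069e-5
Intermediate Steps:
1/(-21*(5 - 13)*(0 + 4)/26 + 71052) = 1/(-(-168)*4*(1/26) + 71052) = 1/(-21*(-32)*(1/26) + 71052) = 1/(672*(1/26) + 71052) = 1/(336/13 + 71052) = 1/(924012/13) = 13/924012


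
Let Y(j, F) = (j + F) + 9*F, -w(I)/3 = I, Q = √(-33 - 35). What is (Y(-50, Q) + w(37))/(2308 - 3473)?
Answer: 161/1165 - 4*I*√17/233 ≈ 0.1382 - 0.070783*I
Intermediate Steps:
Q = 2*I*√17 (Q = √(-68) = 2*I*√17 ≈ 8.2462*I)
w(I) = -3*I
Y(j, F) = j + 10*F (Y(j, F) = (F + j) + 9*F = j + 10*F)
(Y(-50, Q) + w(37))/(2308 - 3473) = ((-50 + 10*(2*I*√17)) - 3*37)/(2308 - 3473) = ((-50 + 20*I*√17) - 111)/(-1165) = (-161 + 20*I*√17)*(-1/1165) = 161/1165 - 4*I*√17/233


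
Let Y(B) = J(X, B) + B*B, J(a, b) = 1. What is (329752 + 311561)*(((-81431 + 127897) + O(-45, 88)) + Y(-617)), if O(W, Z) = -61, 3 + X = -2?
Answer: 273901575735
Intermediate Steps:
X = -5 (X = -3 - 2 = -5)
Y(B) = 1 + B**2 (Y(B) = 1 + B*B = 1 + B**2)
(329752 + 311561)*(((-81431 + 127897) + O(-45, 88)) + Y(-617)) = (329752 + 311561)*(((-81431 + 127897) - 61) + (1 + (-617)**2)) = 641313*((46466 - 61) + (1 + 380689)) = 641313*(46405 + 380690) = 641313*427095 = 273901575735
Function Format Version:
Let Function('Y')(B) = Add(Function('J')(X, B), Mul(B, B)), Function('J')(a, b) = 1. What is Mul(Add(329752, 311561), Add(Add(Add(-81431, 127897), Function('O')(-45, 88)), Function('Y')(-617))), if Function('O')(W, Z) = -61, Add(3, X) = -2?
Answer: 273901575735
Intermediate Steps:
X = -5 (X = Add(-3, -2) = -5)
Function('Y')(B) = Add(1, Pow(B, 2)) (Function('Y')(B) = Add(1, Mul(B, B)) = Add(1, Pow(B, 2)))
Mul(Add(329752, 311561), Add(Add(Add(-81431, 127897), Function('O')(-45, 88)), Function('Y')(-617))) = Mul(Add(329752, 311561), Add(Add(Add(-81431, 127897), -61), Add(1, Pow(-617, 2)))) = Mul(641313, Add(Add(46466, -61), Add(1, 380689))) = Mul(641313, Add(46405, 380690)) = Mul(641313, 427095) = 273901575735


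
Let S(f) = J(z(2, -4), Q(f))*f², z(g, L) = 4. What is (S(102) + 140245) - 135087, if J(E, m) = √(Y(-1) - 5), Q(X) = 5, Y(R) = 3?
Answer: 5158 + 10404*I*√2 ≈ 5158.0 + 14713.0*I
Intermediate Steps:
J(E, m) = I*√2 (J(E, m) = √(3 - 5) = √(-2) = I*√2)
S(f) = I*√2*f² (S(f) = (I*√2)*f² = I*√2*f²)
(S(102) + 140245) - 135087 = (I*√2*102² + 140245) - 135087 = (I*√2*10404 + 140245) - 135087 = (10404*I*√2 + 140245) - 135087 = (140245 + 10404*I*√2) - 135087 = 5158 + 10404*I*√2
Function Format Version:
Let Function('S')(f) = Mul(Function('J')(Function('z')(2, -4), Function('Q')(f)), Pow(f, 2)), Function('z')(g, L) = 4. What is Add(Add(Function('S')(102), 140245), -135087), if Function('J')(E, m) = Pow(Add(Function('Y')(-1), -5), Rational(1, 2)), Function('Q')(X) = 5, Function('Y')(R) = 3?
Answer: Add(5158, Mul(10404, I, Pow(2, Rational(1, 2)))) ≈ Add(5158.0, Mul(14713., I))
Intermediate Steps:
Function('J')(E, m) = Mul(I, Pow(2, Rational(1, 2))) (Function('J')(E, m) = Pow(Add(3, -5), Rational(1, 2)) = Pow(-2, Rational(1, 2)) = Mul(I, Pow(2, Rational(1, 2))))
Function('S')(f) = Mul(I, Pow(2, Rational(1, 2)), Pow(f, 2)) (Function('S')(f) = Mul(Mul(I, Pow(2, Rational(1, 2))), Pow(f, 2)) = Mul(I, Pow(2, Rational(1, 2)), Pow(f, 2)))
Add(Add(Function('S')(102), 140245), -135087) = Add(Add(Mul(I, Pow(2, Rational(1, 2)), Pow(102, 2)), 140245), -135087) = Add(Add(Mul(I, Pow(2, Rational(1, 2)), 10404), 140245), -135087) = Add(Add(Mul(10404, I, Pow(2, Rational(1, 2))), 140245), -135087) = Add(Add(140245, Mul(10404, I, Pow(2, Rational(1, 2)))), -135087) = Add(5158, Mul(10404, I, Pow(2, Rational(1, 2))))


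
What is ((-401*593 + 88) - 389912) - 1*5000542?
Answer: -5628159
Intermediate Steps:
((-401*593 + 88) - 389912) - 1*5000542 = ((-237793 + 88) - 389912) - 5000542 = (-237705 - 389912) - 5000542 = -627617 - 5000542 = -5628159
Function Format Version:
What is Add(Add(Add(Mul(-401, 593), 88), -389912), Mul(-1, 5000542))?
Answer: -5628159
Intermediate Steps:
Add(Add(Add(Mul(-401, 593), 88), -389912), Mul(-1, 5000542)) = Add(Add(Add(-237793, 88), -389912), -5000542) = Add(Add(-237705, -389912), -5000542) = Add(-627617, -5000542) = -5628159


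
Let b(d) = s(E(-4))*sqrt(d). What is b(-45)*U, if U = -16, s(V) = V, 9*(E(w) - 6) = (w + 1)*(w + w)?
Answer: -416*I*sqrt(5) ≈ -930.2*I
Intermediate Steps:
E(w) = 6 + 2*w*(1 + w)/9 (E(w) = 6 + ((w + 1)*(w + w))/9 = 6 + ((1 + w)*(2*w))/9 = 6 + (2*w*(1 + w))/9 = 6 + 2*w*(1 + w)/9)
b(d) = 26*sqrt(d)/3 (b(d) = (6 + (2/9)*(-4) + (2/9)*(-4)**2)*sqrt(d) = (6 - 8/9 + (2/9)*16)*sqrt(d) = (6 - 8/9 + 32/9)*sqrt(d) = 26*sqrt(d)/3)
b(-45)*U = (26*sqrt(-45)/3)*(-16) = (26*(3*I*sqrt(5))/3)*(-16) = (26*I*sqrt(5))*(-16) = -416*I*sqrt(5)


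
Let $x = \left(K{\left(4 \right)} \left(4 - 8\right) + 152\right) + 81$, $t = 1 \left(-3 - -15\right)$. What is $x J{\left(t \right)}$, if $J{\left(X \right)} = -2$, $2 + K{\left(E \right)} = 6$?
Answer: $-434$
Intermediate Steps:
$t = 12$ ($t = 1 \left(-3 + 15\right) = 1 \cdot 12 = 12$)
$K{\left(E \right)} = 4$ ($K{\left(E \right)} = -2 + 6 = 4$)
$x = 217$ ($x = \left(4 \left(4 - 8\right) + 152\right) + 81 = \left(4 \left(-4\right) + 152\right) + 81 = \left(-16 + 152\right) + 81 = 136 + 81 = 217$)
$x J{\left(t \right)} = 217 \left(-2\right) = -434$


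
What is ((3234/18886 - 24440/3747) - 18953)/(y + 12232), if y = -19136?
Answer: 47916944981/17448834756 ≈ 2.7461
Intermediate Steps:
((3234/18886 - 24440/3747) - 18953)/(y + 12232) = ((3234/18886 - 24440/3747) - 18953)/(-19136 + 12232) = ((3234*(1/18886) - 24440*1/3747) - 18953)/(-6904) = ((231/1349 - 24440/3747) - 18953)*(-1/6904) = (-32104003/5054703 - 18953)*(-1/6904) = -95833889962/5054703*(-1/6904) = 47916944981/17448834756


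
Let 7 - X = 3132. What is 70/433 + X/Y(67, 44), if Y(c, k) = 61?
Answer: -1348855/26413 ≈ -51.068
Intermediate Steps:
X = -3125 (X = 7 - 1*3132 = 7 - 3132 = -3125)
70/433 + X/Y(67, 44) = 70/433 - 3125/61 = -1348855/26413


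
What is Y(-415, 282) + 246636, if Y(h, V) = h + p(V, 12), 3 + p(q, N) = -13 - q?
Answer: 245923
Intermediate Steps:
p(q, N) = -16 - q (p(q, N) = -3 + (-13 - q) = -16 - q)
Y(h, V) = -16 + h - V (Y(h, V) = h + (-16 - V) = -16 + h - V)
Y(-415, 282) + 246636 = (-16 - 415 - 1*282) + 246636 = (-16 - 415 - 282) + 246636 = -713 + 246636 = 245923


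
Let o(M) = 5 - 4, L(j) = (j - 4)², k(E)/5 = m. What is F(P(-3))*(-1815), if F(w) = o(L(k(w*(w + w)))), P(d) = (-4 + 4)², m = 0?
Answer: -1815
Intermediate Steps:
k(E) = 0 (k(E) = 5*0 = 0)
L(j) = (-4 + j)²
o(M) = 1
P(d) = 0 (P(d) = 0² = 0)
F(w) = 1
F(P(-3))*(-1815) = 1*(-1815) = -1815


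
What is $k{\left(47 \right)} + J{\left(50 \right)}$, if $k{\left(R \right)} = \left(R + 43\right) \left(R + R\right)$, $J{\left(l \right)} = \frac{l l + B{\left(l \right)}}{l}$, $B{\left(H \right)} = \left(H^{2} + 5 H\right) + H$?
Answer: $8566$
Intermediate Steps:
$B{\left(H \right)} = H^{2} + 6 H$
$J{\left(l \right)} = \frac{l^{2} + l \left(6 + l\right)}{l}$ ($J{\left(l \right)} = \frac{l l + l \left(6 + l\right)}{l} = \frac{l^{2} + l \left(6 + l\right)}{l}$)
$k{\left(R \right)} = 2 R \left(43 + R\right)$ ($k{\left(R \right)} = \left(43 + R\right) 2 R = 2 R \left(43 + R\right)$)
$k{\left(47 \right)} + J{\left(50 \right)} = 2 \cdot 47 \left(43 + 47\right) + \left(6 + 2 \cdot 50\right) = 2 \cdot 47 \cdot 90 + \left(6 + 100\right) = 8460 + 106 = 8566$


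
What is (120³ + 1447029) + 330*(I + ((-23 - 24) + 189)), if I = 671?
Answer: 3443319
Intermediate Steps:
(120³ + 1447029) + 330*(I + ((-23 - 24) + 189)) = (120³ + 1447029) + 330*(671 + ((-23 - 24) + 189)) = (1728000 + 1447029) + 330*(671 + (-47 + 189)) = 3175029 + 330*(671 + 142) = 3175029 + 330*813 = 3175029 + 268290 = 3443319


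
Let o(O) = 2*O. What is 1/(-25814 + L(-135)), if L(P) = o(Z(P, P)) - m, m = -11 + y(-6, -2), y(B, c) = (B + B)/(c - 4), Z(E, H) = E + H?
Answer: -1/26345 ≈ -3.7958e-5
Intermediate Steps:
y(B, c) = 2*B/(-4 + c) (y(B, c) = (2*B)/(-4 + c) = 2*B/(-4 + c))
m = -9 (m = -11 + 2*(-6)/(-4 - 2) = -11 + 2*(-6)/(-6) = -11 + 2*(-6)*(-⅙) = -11 + 2 = -9)
L(P) = 9 + 4*P (L(P) = 2*(P + P) - 1*(-9) = 2*(2*P) + 9 = 4*P + 9 = 9 + 4*P)
1/(-25814 + L(-135)) = 1/(-25814 + (9 + 4*(-135))) = 1/(-25814 + (9 - 540)) = 1/(-25814 - 531) = 1/(-26345) = -1/26345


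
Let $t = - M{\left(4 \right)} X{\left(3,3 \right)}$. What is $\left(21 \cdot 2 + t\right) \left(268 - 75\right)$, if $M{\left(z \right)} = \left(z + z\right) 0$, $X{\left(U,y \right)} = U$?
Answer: $8106$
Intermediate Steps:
$M{\left(z \right)} = 0$ ($M{\left(z \right)} = 2 z 0 = 0$)
$t = 0$ ($t = \left(-1\right) 0 \cdot 3 = 0 \cdot 3 = 0$)
$\left(21 \cdot 2 + t\right) \left(268 - 75\right) = \left(21 \cdot 2 + 0\right) \left(268 - 75\right) = \left(42 + 0\right) 193 = 42 \cdot 193 = 8106$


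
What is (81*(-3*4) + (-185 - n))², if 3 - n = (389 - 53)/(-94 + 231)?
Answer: 25148885056/18769 ≈ 1.3399e+6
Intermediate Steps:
n = 75/137 (n = 3 - (389 - 53)/(-94 + 231) = 3 - 336/137 = 75/137 ≈ 0.54745)
(81*(-3*4) + (-185 - n))² = (81*(-3*4) + (-185 - 1*75/137))² = (81*(-12) + (-185 - 75/137))² = (-972 - 25420/137)² = (-158584/137)² = 25148885056/18769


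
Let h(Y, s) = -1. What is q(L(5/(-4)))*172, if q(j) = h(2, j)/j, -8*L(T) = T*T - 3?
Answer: -22016/23 ≈ -957.22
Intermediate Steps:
L(T) = 3/8 - T²/8 (L(T) = -(T*T - 3)/8 = -(T² - 3)/8 = -(-3 + T²)/8 = 3/8 - T²/8)
q(j) = -1/j
q(L(5/(-4)))*172 = -1/(3/8 - (5/(-4))²/8)*172 = -1/(3/8 - (5*(-¼))²/8)*172 = -1/(3/8 - (-5/4)²/8)*172 = -1/(3/8 - ⅛*25/16)*172 = -1/(3/8 - 25/128)*172 = -1/23/128*172 = -1*128/23*172 = -128/23*172 = -22016/23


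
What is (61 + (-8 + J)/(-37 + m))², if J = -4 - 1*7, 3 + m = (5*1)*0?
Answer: 6046681/1600 ≈ 3779.2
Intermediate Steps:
m = -3 (m = -3 + (5*1)*0 = -3 + 5*0 = -3 + 0 = -3)
J = -11 (J = -4 - 7 = -11)
(61 + (-8 + J)/(-37 + m))² = (61 + (-8 - 11)/(-37 - 3))² = (61 - 19/(-40))² = (61 - 19*(-1/40))² = (61 + 19/40)² = (2459/40)² = 6046681/1600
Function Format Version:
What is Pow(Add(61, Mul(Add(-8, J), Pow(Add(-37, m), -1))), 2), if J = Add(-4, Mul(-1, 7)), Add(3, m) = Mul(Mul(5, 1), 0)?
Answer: Rational(6046681, 1600) ≈ 3779.2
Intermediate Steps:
m = -3 (m = Add(-3, Mul(Mul(5, 1), 0)) = Add(-3, Mul(5, 0)) = Add(-3, 0) = -3)
J = -11 (J = Add(-4, -7) = -11)
Pow(Add(61, Mul(Add(-8, J), Pow(Add(-37, m), -1))), 2) = Pow(Add(61, Mul(Add(-8, -11), Pow(Add(-37, -3), -1))), 2) = Pow(Add(61, Mul(-19, Pow(-40, -1))), 2) = Pow(Add(61, Mul(-19, Rational(-1, 40))), 2) = Pow(Add(61, Rational(19, 40)), 2) = Pow(Rational(2459, 40), 2) = Rational(6046681, 1600)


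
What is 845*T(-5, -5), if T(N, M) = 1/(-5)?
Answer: -169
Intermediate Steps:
T(N, M) = -⅕
845*T(-5, -5) = 845*(-⅕) = -169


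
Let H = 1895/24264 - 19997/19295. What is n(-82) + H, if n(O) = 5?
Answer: 1892226217/468173880 ≈ 4.0417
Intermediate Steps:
H = -448643183/468173880 (H = 1895*(1/24264) - 19997*1/19295 = 1895/24264 - 19997/19295 = -448643183/468173880 ≈ -0.95828)
n(-82) + H = 5 - 448643183/468173880 = 1892226217/468173880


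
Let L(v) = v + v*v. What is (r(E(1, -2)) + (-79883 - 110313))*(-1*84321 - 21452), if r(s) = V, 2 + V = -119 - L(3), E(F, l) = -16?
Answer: 20131669317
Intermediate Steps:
L(v) = v + v²
V = -133 (V = -2 + (-119 - 3*(1 + 3)) = -2 + (-119 - 3*4) = -2 + (-119 - 1*12) = -2 + (-119 - 12) = -2 - 131 = -133)
r(s) = -133
(r(E(1, -2)) + (-79883 - 110313))*(-1*84321 - 21452) = (-133 + (-79883 - 110313))*(-1*84321 - 21452) = (-133 - 190196)*(-84321 - 21452) = -190329*(-105773) = 20131669317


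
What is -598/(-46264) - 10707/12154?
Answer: -122020139/140573164 ≈ -0.86802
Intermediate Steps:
-598/(-46264) - 10707/12154 = -598*(-1/46264) - 10707*1/12154 = 299/23132 - 10707/12154 = -122020139/140573164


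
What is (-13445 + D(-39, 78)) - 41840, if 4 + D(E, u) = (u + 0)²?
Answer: -49205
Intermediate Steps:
D(E, u) = -4 + u² (D(E, u) = -4 + (u + 0)² = -4 + u²)
(-13445 + D(-39, 78)) - 41840 = (-13445 + (-4 + 78²)) - 41840 = (-13445 + (-4 + 6084)) - 41840 = (-13445 + 6080) - 41840 = -7365 - 41840 = -49205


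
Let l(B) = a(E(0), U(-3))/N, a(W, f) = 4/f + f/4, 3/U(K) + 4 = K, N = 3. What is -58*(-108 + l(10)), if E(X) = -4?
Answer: 812261/126 ≈ 6446.5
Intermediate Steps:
U(K) = 3/(-4 + K)
a(W, f) = 4/f + f/4 (a(W, f) = 4/f + f*(¼) = 4/f + f/4)
l(B) = -793/252 (l(B) = (4/((3/(-4 - 3))) + (3/(-4 - 3))/4)/3 = (4/((3/(-7))) + (3/(-7))/4)*(⅓) = (4/((3*(-⅐))) + (3*(-⅐))/4)*(⅓) = (4/(-3/7) + (¼)*(-3/7))*(⅓) = (4*(-7/3) - 3/28)*(⅓) = (-28/3 - 3/28)*(⅓) = -793/84*⅓ = -793/252)
-58*(-108 + l(10)) = -58*(-108 - 793/252) = -58*(-28009/252) = 812261/126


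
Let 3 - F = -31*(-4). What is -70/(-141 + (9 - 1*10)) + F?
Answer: -8556/71 ≈ -120.51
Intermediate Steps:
F = -121 (F = 3 - (-31)*(-4) = 3 - 1*124 = 3 - 124 = -121)
-70/(-141 + (9 - 1*10)) + F = -70/(-141 + (9 - 1*10)) - 121 = -70/(-141 + (9 - 10)) - 121 = -70/(-141 - 1) - 121 = -70/(-142) - 121 = -1/142*(-70) - 121 = 35/71 - 121 = -8556/71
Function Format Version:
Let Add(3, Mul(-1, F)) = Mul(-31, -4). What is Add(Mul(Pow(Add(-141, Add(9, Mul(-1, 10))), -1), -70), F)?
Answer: Rational(-8556, 71) ≈ -120.51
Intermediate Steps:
F = -121 (F = Add(3, Mul(-1, Mul(-31, -4))) = Add(3, Mul(-1, 124)) = Add(3, -124) = -121)
Add(Mul(Pow(Add(-141, Add(9, Mul(-1, 10))), -1), -70), F) = Add(Mul(Pow(Add(-141, Add(9, Mul(-1, 10))), -1), -70), -121) = Add(Mul(Pow(Add(-141, Add(9, -10)), -1), -70), -121) = Add(Mul(Pow(Add(-141, -1), -1), -70), -121) = Add(Mul(Pow(-142, -1), -70), -121) = Add(Mul(Rational(-1, 142), -70), -121) = Add(Rational(35, 71), -121) = Rational(-8556, 71)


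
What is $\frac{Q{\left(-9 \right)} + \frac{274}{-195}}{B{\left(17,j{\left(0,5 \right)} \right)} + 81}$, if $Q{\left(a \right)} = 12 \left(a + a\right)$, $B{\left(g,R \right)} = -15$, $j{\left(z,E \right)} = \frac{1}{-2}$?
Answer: $- \frac{1927}{585} \approx -3.294$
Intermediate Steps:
$j{\left(z,E \right)} = - \frac{1}{2}$
$Q{\left(a \right)} = 24 a$ ($Q{\left(a \right)} = 12 \cdot 2 a = 24 a$)
$\frac{Q{\left(-9 \right)} + \frac{274}{-195}}{B{\left(17,j{\left(0,5 \right)} \right)} + 81} = \frac{24 \left(-9\right) + \frac{274}{-195}}{-15 + 81} = \frac{-216 + 274 \left(- \frac{1}{195}\right)}{66} = \left(-216 - \frac{274}{195}\right) \frac{1}{66} = \left(- \frac{42394}{195}\right) \frac{1}{66} = - \frac{1927}{585}$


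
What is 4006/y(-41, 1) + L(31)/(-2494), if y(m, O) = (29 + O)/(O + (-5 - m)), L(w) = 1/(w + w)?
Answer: 11459635693/2319420 ≈ 4940.7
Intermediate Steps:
L(w) = 1/(2*w)
y(m, O) = (29 + O)/(-5 + O - m)
4006/y(-41, 1) + L(31)/(-2494) = 4006/(((-29 - 1*1)/(5 - 41 - 1*1))) + ((½)/31)/(-2494) = 4006/(((-29 - 1)/(5 - 41 - 1))) + ((½)*(1/31))*(-1/2494) = 4006/((-30/(-37))) + (1/62)*(-1/2494) = 4006/((-1/37*(-30))) - 1/154628 = 4006/(30/37) - 1/154628 = 4006*(37/30) - 1/154628 = 74111/15 - 1/154628 = 11459635693/2319420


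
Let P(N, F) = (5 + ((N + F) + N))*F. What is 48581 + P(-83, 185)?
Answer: 53021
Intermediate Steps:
P(N, F) = F*(5 + F + 2*N) (P(N, F) = (5 + ((F + N) + N))*F = (5 + (F + 2*N))*F = (5 + F + 2*N)*F = F*(5 + F + 2*N))
48581 + P(-83, 185) = 48581 + 185*(5 + 185 + 2*(-83)) = 48581 + 185*(5 + 185 - 166) = 48581 + 185*24 = 48581 + 4440 = 53021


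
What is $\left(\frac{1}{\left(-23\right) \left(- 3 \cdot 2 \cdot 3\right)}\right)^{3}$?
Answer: $\frac{1}{70957944} \approx 1.4093 \cdot 10^{-8}$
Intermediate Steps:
$\left(\frac{1}{\left(-23\right) \left(- 3 \cdot 2 \cdot 3\right)}\right)^{3} = \left(- \frac{1}{23 \left(\left(-3\right) 6\right)}\right)^{3} = \left(- \frac{1}{23 \left(-18\right)}\right)^{3} = \left(\left(- \frac{1}{23}\right) \left(- \frac{1}{18}\right)\right)^{3} = \left(\frac{1}{414}\right)^{3} = \frac{1}{70957944}$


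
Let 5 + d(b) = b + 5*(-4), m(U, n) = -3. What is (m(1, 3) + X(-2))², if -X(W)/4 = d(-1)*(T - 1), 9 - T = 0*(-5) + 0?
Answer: 687241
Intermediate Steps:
T = 9 (T = 9 - (0*(-5) + 0) = 9 - (0 + 0) = 9 - 1*0 = 9 + 0 = 9)
d(b) = -25 + b (d(b) = -5 + (b + 5*(-4)) = -5 + (b - 20) = -5 + (-20 + b) = -25 + b)
X(W) = 832 (X(W) = -4*(-25 - 1)*(9 - 1) = -(-104)*8 = -4*(-208) = 832)
(m(1, 3) + X(-2))² = (-3 + 832)² = 829² = 687241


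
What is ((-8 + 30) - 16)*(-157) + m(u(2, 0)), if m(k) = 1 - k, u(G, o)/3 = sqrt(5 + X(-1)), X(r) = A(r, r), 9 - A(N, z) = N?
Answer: -941 - 3*sqrt(15) ≈ -952.62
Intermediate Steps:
A(N, z) = 9 - N
X(r) = 9 - r
u(G, o) = 3*sqrt(15) (u(G, o) = 3*sqrt(5 + (9 - 1*(-1))) = 3*sqrt(5 + (9 + 1)) = 3*sqrt(5 + 10) = 3*sqrt(15))
((-8 + 30) - 16)*(-157) + m(u(2, 0)) = ((-8 + 30) - 16)*(-157) + (1 - 3*sqrt(15)) = (22 - 16)*(-157) + (1 - 3*sqrt(15)) = 6*(-157) + (1 - 3*sqrt(15)) = -942 + (1 - 3*sqrt(15)) = -941 - 3*sqrt(15)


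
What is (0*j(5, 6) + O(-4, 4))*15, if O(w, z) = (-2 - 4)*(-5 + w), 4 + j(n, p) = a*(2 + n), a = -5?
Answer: 810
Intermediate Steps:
j(n, p) = -14 - 5*n (j(n, p) = -4 - 5*(2 + n) = -4 + (-10 - 5*n) = -14 - 5*n)
O(w, z) = 30 - 6*w (O(w, z) = -6*(-5 + w) = 30 - 6*w)
(0*j(5, 6) + O(-4, 4))*15 = (0*(-14 - 5*5) + (30 - 6*(-4)))*15 = (0*(-14 - 25) + (30 + 24))*15 = (0*(-39) + 54)*15 = (0 + 54)*15 = 54*15 = 810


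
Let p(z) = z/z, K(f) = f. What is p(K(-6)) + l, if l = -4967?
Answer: -4966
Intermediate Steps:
p(z) = 1
p(K(-6)) + l = 1 - 4967 = -4966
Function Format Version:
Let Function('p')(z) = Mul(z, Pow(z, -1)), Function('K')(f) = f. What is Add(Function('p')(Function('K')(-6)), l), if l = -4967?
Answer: -4966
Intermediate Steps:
Function('p')(z) = 1
Add(Function('p')(Function('K')(-6)), l) = Add(1, -4967) = -4966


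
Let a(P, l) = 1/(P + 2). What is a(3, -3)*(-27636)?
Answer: -27636/5 ≈ -5527.2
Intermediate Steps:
a(P, l) = 1/(2 + P)
a(3, -3)*(-27636) = -27636/(2 + 3) = -27636/5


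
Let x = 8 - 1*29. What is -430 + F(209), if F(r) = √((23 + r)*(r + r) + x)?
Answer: -430 + √96955 ≈ -118.62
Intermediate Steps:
x = -21 (x = 8 - 29 = -21)
F(r) = √(-21 + 2*r*(23 + r)) (F(r) = √((23 + r)*(r + r) - 21) = √((23 + r)*(2*r) - 21) = √(2*r*(23 + r) - 21) = √(-21 + 2*r*(23 + r)))
-430 + F(209) = -430 + √(-21 + 2*209² + 46*209) = -430 + √(-21 + 2*43681 + 9614) = -430 + √(-21 + 87362 + 9614) = -430 + √96955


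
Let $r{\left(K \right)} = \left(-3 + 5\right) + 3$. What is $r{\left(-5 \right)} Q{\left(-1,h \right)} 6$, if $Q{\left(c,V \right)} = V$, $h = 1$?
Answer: $30$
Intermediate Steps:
$r{\left(K \right)} = 5$ ($r{\left(K \right)} = 2 + 3 = 5$)
$r{\left(-5 \right)} Q{\left(-1,h \right)} 6 = 5 \cdot 1 \cdot 6 = 5 \cdot 6 = 30$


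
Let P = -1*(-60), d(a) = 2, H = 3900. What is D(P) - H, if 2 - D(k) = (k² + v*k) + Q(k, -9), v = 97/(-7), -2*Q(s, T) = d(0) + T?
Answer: -93381/14 ≈ -6670.1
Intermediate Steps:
P = 60
Q(s, T) = -1 - T/2 (Q(s, T) = -(2 + T)/2 = -1 - T/2)
v = -97/7 (v = 97*(-⅐) = -97/7 ≈ -13.857)
D(k) = -3/2 - k² + 97*k/7 (D(k) = 2 - ((k² - 97*k/7) + (-1 - ½*(-9))) = 2 - ((k² - 97*k/7) + (-1 + 9/2)) = 2 - ((k² - 97*k/7) + 7/2) = 2 - (7/2 + k² - 97*k/7) = 2 + (-7/2 - k² + 97*k/7) = -3/2 - k² + 97*k/7)
D(P) - H = (-3/2 - 1*60² + (97/7)*60) - 1*3900 = (-3/2 - 1*3600 + 5820/7) - 3900 = (-3/2 - 3600 + 5820/7) - 3900 = -38781/14 - 3900 = -93381/14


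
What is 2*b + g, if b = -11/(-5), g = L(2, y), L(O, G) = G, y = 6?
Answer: 52/5 ≈ 10.400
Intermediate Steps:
g = 6
b = 11/5 (b = -11*(-⅕) = 11/5 ≈ 2.2000)
2*b + g = 2*(11/5) + 6 = 22/5 + 6 = 52/5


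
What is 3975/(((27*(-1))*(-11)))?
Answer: 1325/99 ≈ 13.384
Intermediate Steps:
3975/(((27*(-1))*(-11))) = 3975/((-27*(-11))) = 3975/297 = 3975*(1/297) = 1325/99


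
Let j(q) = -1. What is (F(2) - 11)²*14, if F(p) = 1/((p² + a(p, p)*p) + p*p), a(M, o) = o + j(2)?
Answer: 83167/50 ≈ 1663.3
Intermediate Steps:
a(M, o) = -1 + o (a(M, o) = o - 1 = -1 + o)
F(p) = 1/(2*p² + p*(-1 + p)) (F(p) = 1/((p² + (-1 + p)*p) + p*p) = 1/((p² + p*(-1 + p)) + p²) = 1/(2*p² + p*(-1 + p)))
(F(2) - 11)²*14 = (1/(2*(-1 + 3*2)) - 11)²*14 = (1/(2*(-1 + 6)) - 11)²*14 = ((½)/5 - 11)²*14 = ((½)*(⅕) - 11)²*14 = (⅒ - 11)²*14 = (-109/10)²*14 = (11881/100)*14 = 83167/50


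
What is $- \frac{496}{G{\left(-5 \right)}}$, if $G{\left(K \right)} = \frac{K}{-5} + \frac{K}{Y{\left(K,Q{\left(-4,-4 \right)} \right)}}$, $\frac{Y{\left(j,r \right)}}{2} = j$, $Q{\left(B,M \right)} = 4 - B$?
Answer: $- \frac{992}{3} \approx -330.67$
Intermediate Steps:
$Y{\left(j,r \right)} = 2 j$
$G{\left(K \right)} = \frac{1}{2} - \frac{K}{5}$ ($G{\left(K \right)} = \frac{K}{-5} + \frac{K}{2 K} = K \left(- \frac{1}{5}\right) + K \frac{1}{2 K} = - \frac{K}{5} + \frac{1}{2} = \frac{1}{2} - \frac{K}{5}$)
$- \frac{496}{G{\left(-5 \right)}} = - \frac{496}{\frac{1}{2} - -1} = - \frac{496}{\frac{1}{2} + 1} = - \frac{496}{\frac{3}{2}} = \left(-496\right) \frac{2}{3} = - \frac{992}{3}$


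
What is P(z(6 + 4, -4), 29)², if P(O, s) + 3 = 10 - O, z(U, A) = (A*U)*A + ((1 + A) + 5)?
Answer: 24025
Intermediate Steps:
z(U, A) = 6 + A + U*A² (z(U, A) = U*A² + (6 + A) = 6 + A + U*A²)
P(O, s) = 7 - O (P(O, s) = -3 + (10 - O) = 7 - O)
P(z(6 + 4, -4), 29)² = (7 - (6 - 4 + (6 + 4)*(-4)²))² = (7 - (6 - 4 + 10*16))² = (7 - (6 - 4 + 160))² = (7 - 1*162)² = (7 - 162)² = (-155)² = 24025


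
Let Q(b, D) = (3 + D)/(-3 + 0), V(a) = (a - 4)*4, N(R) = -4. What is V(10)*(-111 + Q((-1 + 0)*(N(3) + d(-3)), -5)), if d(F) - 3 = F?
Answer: -2648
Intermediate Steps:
d(F) = 3 + F
V(a) = -16 + 4*a (V(a) = (-4 + a)*4 = -16 + 4*a)
Q(b, D) = -1 - D/3 (Q(b, D) = (3 + D)/(-3) = (3 + D)*(-⅓) = -1 - D/3)
V(10)*(-111 + Q((-1 + 0)*(N(3) + d(-3)), -5)) = (-16 + 4*10)*(-111 + (-1 - ⅓*(-5))) = (-16 + 40)*(-111 + (-1 + 5/3)) = 24*(-111 + ⅔) = 24*(-331/3) = -2648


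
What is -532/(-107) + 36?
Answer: 4384/107 ≈ 40.972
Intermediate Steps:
-532/(-107) + 36 = -532*(-1)/107 + 36 = -76*(-7/107) + 36 = 532/107 + 36 = 4384/107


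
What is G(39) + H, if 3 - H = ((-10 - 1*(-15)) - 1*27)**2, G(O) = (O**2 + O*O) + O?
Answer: 2600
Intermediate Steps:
G(O) = O + 2*O**2 (G(O) = (O**2 + O**2) + O = 2*O**2 + O = O + 2*O**2)
H = -481 (H = 3 - ((-10 - 1*(-15)) - 1*27)**2 = 3 - ((-10 + 15) - 27)**2 = 3 - (5 - 27)**2 = 3 - 1*(-22)**2 = 3 - 1*484 = 3 - 484 = -481)
G(39) + H = 39*(1 + 2*39) - 481 = 39*(1 + 78) - 481 = 39*79 - 481 = 3081 - 481 = 2600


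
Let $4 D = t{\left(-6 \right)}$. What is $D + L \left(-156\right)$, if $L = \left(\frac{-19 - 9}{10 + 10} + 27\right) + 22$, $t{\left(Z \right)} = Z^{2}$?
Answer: $- \frac{37083}{5} \approx -7416.6$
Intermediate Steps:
$D = 9$ ($D = \frac{\left(-6\right)^{2}}{4} = \frac{1}{4} \cdot 36 = 9$)
$L = \frac{238}{5}$ ($L = \left(- \frac{28}{20} + 27\right) + 22 = \left(\left(-28\right) \frac{1}{20} + 27\right) + 22 = \left(- \frac{7}{5} + 27\right) + 22 = \frac{128}{5} + 22 = \frac{238}{5} \approx 47.6$)
$D + L \left(-156\right) = 9 + \frac{238}{5} \left(-156\right) = 9 - \frac{37128}{5} = - \frac{37083}{5}$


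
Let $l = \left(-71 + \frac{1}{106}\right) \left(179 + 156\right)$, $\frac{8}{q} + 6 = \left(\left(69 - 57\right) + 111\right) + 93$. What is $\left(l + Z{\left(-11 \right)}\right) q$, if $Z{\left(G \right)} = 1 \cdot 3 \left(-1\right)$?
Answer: $- \frac{5042386}{5565} \approx -906.09$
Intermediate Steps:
$Z{\left(G \right)} = -3$ ($Z{\left(G \right)} = 3 \left(-1\right) = -3$)
$q = \frac{4}{105}$ ($q = \frac{8}{-6 + \left(\left(\left(69 - 57\right) + 111\right) + 93\right)} = \frac{8}{-6 + \left(\left(12 + 111\right) + 93\right)} = \frac{8}{-6 + \left(123 + 93\right)} = \frac{8}{-6 + 216} = \frac{8}{210} = 8 \cdot \frac{1}{210} = \frac{4}{105} \approx 0.038095$)
$l = - \frac{2520875}{106}$ ($l = \left(-71 + \frac{1}{106}\right) 335 = \left(- \frac{7525}{106}\right) 335 = - \frac{2520875}{106} \approx -23782.0$)
$\left(l + Z{\left(-11 \right)}\right) q = \left(- \frac{2520875}{106} - 3\right) \frac{4}{105} = \left(- \frac{2521193}{106}\right) \frac{4}{105} = - \frac{5042386}{5565}$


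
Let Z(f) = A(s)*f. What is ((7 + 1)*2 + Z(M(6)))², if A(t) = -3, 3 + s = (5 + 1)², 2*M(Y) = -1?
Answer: 1225/4 ≈ 306.25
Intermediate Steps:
M(Y) = -½ (M(Y) = (½)*(-1) = -½)
s = 33 (s = -3 + (5 + 1)² = -3 + 6² = -3 + 36 = 33)
Z(f) = -3*f
((7 + 1)*2 + Z(M(6)))² = ((7 + 1)*2 - 3*(-½))² = (8*2 + 3/2)² = (16 + 3/2)² = (35/2)² = 1225/4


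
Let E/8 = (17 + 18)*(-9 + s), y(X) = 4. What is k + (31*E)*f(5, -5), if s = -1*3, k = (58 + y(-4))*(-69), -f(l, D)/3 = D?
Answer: -1566678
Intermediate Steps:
f(l, D) = -3*D
k = -4278 (k = (58 + 4)*(-69) = 62*(-69) = -4278)
s = -3
E = -3360 (E = 8*((17 + 18)*(-9 - 3)) = 8*(35*(-12)) = 8*(-420) = -3360)
k + (31*E)*f(5, -5) = -4278 + (31*(-3360))*(-3*(-5)) = -4278 - 104160*15 = -4278 - 1562400 = -1566678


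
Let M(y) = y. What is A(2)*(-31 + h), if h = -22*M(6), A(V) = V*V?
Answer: -652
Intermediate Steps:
A(V) = V²
h = -132 (h = -22*6 = -132)
A(2)*(-31 + h) = 2²*(-31 - 132) = 4*(-163) = -652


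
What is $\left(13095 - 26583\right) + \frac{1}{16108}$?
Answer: $- \frac{217264703}{16108} \approx -13488.0$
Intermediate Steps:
$\left(13095 - 26583\right) + \frac{1}{16108} = -13488 + \frac{1}{16108} = - \frac{217264703}{16108}$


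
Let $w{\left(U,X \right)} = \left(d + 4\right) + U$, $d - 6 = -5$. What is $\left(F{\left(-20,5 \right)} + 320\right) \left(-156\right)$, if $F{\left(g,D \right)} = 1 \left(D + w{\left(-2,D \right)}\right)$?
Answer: $-51168$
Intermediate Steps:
$d = 1$ ($d = 6 - 5 = 1$)
$w{\left(U,X \right)} = 5 + U$ ($w{\left(U,X \right)} = \left(1 + 4\right) + U = 5 + U$)
$F{\left(g,D \right)} = 3 + D$ ($F{\left(g,D \right)} = 1 \left(D + \left(5 - 2\right)\right) = 1 \left(D + 3\right) = 1 \left(3 + D\right) = 3 + D$)
$\left(F{\left(-20,5 \right)} + 320\right) \left(-156\right) = \left(\left(3 + 5\right) + 320\right) \left(-156\right) = \left(8 + 320\right) \left(-156\right) = 328 \left(-156\right) = -51168$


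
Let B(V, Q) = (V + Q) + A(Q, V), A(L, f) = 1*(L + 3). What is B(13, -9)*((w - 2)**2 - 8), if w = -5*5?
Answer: -1442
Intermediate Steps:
A(L, f) = 3 + L (A(L, f) = 1*(3 + L) = 3 + L)
w = -25
B(V, Q) = 3 + V + 2*Q (B(V, Q) = (V + Q) + (3 + Q) = (Q + V) + (3 + Q) = 3 + V + 2*Q)
B(13, -9)*((w - 2)**2 - 8) = (3 + 13 + 2*(-9))*((-25 - 2)**2 - 8) = (3 + 13 - 18)*((-27)**2 - 8) = -2*(729 - 8) = -2*721 = -1442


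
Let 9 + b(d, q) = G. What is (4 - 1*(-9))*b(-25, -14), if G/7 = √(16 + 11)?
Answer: -117 + 273*√3 ≈ 355.85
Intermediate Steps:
G = 21*√3 (G = 7*√(16 + 11) = 7*√27 = 7*(3*√3) = 21*√3 ≈ 36.373)
b(d, q) = -9 + 21*√3
(4 - 1*(-9))*b(-25, -14) = (4 - 1*(-9))*(-9 + 21*√3) = (4 + 9)*(-9 + 21*√3) = 13*(-9 + 21*√3) = -117 + 273*√3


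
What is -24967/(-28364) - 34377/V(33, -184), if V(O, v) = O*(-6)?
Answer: 163335449/936012 ≈ 174.50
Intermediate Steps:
V(O, v) = -6*O
-24967/(-28364) - 34377/V(33, -184) = -24967/(-28364) - 34377/((-6*33)) = -24967*(-1/28364) - 34377/(-198) = 24967/28364 - 34377*(-1/198) = 24967/28364 + 11459/66 = 163335449/936012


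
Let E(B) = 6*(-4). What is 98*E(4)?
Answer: -2352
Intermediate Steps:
E(B) = -24
98*E(4) = 98*(-24) = -2352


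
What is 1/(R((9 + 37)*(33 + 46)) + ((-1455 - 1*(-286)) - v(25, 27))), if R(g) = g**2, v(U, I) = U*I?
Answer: 1/13204112 ≈ 7.5734e-8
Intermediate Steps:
v(U, I) = I*U
1/(R((9 + 37)*(33 + 46)) + ((-1455 - 1*(-286)) - v(25, 27))) = 1/(((9 + 37)*(33 + 46))**2 + ((-1455 - 1*(-286)) - 27*25)) = 1/((46*79)**2 + ((-1455 + 286) - 1*675)) = 1/(3634**2 + (-1169 - 675)) = 1/(13205956 - 1844) = 1/13204112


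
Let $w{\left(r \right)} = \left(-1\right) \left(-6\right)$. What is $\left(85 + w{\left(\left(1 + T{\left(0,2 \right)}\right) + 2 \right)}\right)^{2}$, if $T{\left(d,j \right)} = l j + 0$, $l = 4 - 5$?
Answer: $8281$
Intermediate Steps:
$l = -1$
$T{\left(d,j \right)} = - j$ ($T{\left(d,j \right)} = - j + 0 = - j$)
$w{\left(r \right)} = 6$
$\left(85 + w{\left(\left(1 + T{\left(0,2 \right)}\right) + 2 \right)}\right)^{2} = \left(85 + 6\right)^{2} = 91^{2} = 8281$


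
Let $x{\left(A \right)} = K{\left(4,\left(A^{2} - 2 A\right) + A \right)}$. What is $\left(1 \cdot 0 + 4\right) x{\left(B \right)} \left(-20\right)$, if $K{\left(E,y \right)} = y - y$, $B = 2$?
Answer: $0$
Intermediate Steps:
$K{\left(E,y \right)} = 0$
$x{\left(A \right)} = 0$
$\left(1 \cdot 0 + 4\right) x{\left(B \right)} \left(-20\right) = \left(1 \cdot 0 + 4\right) 0 \left(-20\right) = \left(0 + 4\right) 0 \left(-20\right) = 4 \cdot 0 \left(-20\right) = 0 \left(-20\right) = 0$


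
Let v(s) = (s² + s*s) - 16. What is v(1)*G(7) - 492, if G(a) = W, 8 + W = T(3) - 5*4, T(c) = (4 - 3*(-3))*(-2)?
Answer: 264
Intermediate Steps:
T(c) = -26 (T(c) = (4 + 9)*(-2) = 13*(-2) = -26)
W = -54 (W = -8 + (-26 - 5*4) = -8 + (-26 - 20) = -8 - 46 = -54)
v(s) = -16 + 2*s² (v(s) = (s² + s²) - 16 = 2*s² - 16 = -16 + 2*s²)
G(a) = -54
v(1)*G(7) - 492 = (-16 + 2*1²)*(-54) - 492 = (-16 + 2*1)*(-54) - 492 = (-16 + 2)*(-54) - 492 = -14*(-54) - 492 = 756 - 492 = 264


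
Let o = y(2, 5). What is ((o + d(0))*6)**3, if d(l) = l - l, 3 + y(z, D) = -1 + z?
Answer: -1728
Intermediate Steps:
y(z, D) = -4 + z (y(z, D) = -3 + (-1 + z) = -4 + z)
o = -2 (o = -4 + 2 = -2)
d(l) = 0
((o + d(0))*6)**3 = ((-2 + 0)*6)**3 = (-2*6)**3 = (-12)**3 = -1728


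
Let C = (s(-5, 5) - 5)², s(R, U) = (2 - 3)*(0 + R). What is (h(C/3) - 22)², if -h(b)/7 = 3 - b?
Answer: 1849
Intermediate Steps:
s(R, U) = -R
C = 0 (C = (-1*(-5) - 5)² = (5 - 5)² = 0² = 0)
h(b) = -21 + 7*b (h(b) = -7*(3 - b) = -21 + 7*b)
(h(C/3) - 22)² = ((-21 + 7*(0/3)) - 22)² = ((-21 + 7*(0*(⅓))) - 22)² = ((-21 + 7*0) - 22)² = ((-21 + 0) - 22)² = (-21 - 22)² = (-43)² = 1849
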